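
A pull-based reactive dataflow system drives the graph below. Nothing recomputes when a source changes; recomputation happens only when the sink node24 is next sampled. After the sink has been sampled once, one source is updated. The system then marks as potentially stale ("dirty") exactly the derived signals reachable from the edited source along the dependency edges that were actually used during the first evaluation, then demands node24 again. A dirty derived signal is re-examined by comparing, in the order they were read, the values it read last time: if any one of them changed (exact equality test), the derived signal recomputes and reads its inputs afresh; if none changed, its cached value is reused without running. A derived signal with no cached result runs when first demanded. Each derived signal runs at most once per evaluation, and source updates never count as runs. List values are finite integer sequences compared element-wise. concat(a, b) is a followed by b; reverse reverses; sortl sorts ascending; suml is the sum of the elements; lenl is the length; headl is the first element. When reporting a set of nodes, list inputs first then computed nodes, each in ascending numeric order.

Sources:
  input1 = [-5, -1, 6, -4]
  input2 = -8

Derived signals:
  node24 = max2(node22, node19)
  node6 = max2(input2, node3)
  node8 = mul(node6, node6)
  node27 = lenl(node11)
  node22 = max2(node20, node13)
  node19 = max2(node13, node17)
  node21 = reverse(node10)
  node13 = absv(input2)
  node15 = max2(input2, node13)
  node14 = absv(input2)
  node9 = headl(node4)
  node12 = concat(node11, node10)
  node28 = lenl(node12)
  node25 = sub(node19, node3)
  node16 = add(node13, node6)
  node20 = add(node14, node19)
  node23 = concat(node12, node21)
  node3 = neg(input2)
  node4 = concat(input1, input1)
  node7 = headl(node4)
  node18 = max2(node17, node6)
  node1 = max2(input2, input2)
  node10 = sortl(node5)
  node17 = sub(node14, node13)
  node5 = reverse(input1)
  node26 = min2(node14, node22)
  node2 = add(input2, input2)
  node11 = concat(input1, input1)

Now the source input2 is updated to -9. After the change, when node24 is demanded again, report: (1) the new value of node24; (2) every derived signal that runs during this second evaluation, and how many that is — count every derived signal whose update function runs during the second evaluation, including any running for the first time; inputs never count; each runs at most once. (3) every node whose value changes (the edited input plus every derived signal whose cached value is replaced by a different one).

First evaluation (everything demanded from the output):
  node13 = absv(-8) = 8
  node14 = absv(-8) = 8
  node17 = sub(8, 8) = 0
  node19 = max2(8, 0) = 8
  node20 = add(8, 8) = 16
  node22 = max2(16, 8) = 16
  node24 = max2(16, 8) = 16

Propagation after the edit:
  node13: runs — input2 -8->-9; result 9.
  node14: runs — input2 -8->-9; result 9.
  node17: runs — node14 8->9; node13 8->9; result 0 (same value as before).
  node19: runs — node13 8->9; result 9.
  node20: runs — node14 8->9; node19 8->9; result 18.
  node22: runs — node20 16->18; node13 8->9; result 18.
  node24: runs — node22 16->18; node19 8->9; result 18.

New value of node24: 18.
Derived signals that run: node13, node14, node17, node19, node20, node22, node24 — 7 in total.
Values that change: input2, node13, node14, node19, node20, node22, node24.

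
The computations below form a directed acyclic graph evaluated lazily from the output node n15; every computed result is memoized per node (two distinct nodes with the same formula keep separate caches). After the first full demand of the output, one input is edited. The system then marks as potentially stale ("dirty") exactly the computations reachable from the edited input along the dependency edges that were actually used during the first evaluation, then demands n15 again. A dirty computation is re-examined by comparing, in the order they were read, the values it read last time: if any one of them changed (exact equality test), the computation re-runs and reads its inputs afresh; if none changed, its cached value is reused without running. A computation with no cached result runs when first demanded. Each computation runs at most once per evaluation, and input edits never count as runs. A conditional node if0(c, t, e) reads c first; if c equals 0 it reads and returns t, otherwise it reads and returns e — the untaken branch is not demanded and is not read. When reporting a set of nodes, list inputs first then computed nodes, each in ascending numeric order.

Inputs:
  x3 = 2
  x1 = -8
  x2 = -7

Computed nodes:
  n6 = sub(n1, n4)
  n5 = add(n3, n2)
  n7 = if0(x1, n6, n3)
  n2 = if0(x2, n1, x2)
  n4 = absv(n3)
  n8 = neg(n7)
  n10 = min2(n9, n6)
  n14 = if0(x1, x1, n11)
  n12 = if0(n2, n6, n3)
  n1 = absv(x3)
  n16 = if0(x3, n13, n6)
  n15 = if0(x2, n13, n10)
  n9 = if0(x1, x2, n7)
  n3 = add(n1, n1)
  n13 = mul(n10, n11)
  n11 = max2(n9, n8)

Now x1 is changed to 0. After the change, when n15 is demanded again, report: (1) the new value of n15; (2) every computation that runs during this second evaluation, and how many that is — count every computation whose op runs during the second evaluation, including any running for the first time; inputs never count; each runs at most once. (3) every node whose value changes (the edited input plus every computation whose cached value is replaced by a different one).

First demand of the output computes:
  n1 = absv(2) = 2
  n3 = add(2, 2) = 4
  n4 = absv(4) = 4
  n6 = sub(2, 4) = -2
  n7 = if0(x1=-8 -> else branch n3) = 4
  n9 = if0(x1=-8 -> else branch n7) = 4
  n10 = min2(4, -2) = -2
  n15 = if0(x2=-7 -> else branch n10) = -2

After the edit, cleaning proceeds:
  n7: stays stale; no demand reaches it after the flip.
  n9: a read changed (x1 -8->0) — executes, giving -7.
  n10: a read changed (n9 4->-7) — executes, giving -7.
  n15: a read changed (n10 -2->-7) — executes, giving -7.

Note the branch switch — demand abandons n7, which is never re-examined.

Demanding n15 again yields -7.
3 computations run: n9, n10, n15.
The nodes whose values change: x1, n9, n10, n15.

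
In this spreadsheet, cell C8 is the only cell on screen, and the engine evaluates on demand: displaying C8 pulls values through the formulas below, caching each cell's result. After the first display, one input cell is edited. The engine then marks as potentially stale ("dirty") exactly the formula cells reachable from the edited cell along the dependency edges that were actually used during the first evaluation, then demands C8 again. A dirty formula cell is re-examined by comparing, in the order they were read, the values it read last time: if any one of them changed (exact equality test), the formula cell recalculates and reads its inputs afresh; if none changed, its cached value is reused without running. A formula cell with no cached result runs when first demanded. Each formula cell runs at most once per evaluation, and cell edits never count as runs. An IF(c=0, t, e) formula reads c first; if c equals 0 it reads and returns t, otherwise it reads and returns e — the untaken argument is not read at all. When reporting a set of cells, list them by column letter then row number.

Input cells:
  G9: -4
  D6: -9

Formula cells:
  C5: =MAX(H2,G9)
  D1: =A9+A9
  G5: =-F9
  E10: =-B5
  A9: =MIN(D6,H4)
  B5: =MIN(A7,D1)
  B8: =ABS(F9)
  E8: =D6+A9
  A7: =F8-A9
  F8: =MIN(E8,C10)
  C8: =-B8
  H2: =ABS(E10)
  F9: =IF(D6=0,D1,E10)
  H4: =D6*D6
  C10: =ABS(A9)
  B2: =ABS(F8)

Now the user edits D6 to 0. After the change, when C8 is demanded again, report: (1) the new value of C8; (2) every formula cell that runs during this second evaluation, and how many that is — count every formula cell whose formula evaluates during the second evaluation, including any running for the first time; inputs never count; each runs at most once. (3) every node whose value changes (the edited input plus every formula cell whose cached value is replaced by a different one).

C8 now evaluates to 0.
Run set: A9, B8, C8, D1, F9, H4 (6 run).
Changed values: A9, B8, C8, D1, D6, F9, H4.
The important point: the flipped condition redirects demand; A7, B5, C10, E8, E10, F8 are left stale, never re-checked.

Initial pass — values computed on the first demand:
  H4 = -9 * -9 = 81
  A9 = MIN(-9, 81) = -9
  C10 = ABS(-9) = 9
  D1 = -9 + -9 = -18
  E8 = -9 + -9 = -18
  F8 = MIN(-18, 9) = -18
  A7 = -18 - -9 = -9
  B5 = MIN(-9, -18) = -18
  E10 = -(-18) = 18
  F9 = IF(D6=0: D6=-9 -> else branch E10) = 18
  B8 = ABS(18) = 18
  C8 = -(18) = -18

Second demand — change propagation:
  H4: re-runs because D6 -9->0; D6 -9->0; new result 0.
  A9: re-runs because D6 -9->0; H4 81->0; new result 0.
  C10: dirty yet unreached — the second evaluation never asks for it.
  D1: re-runs because A9 -9->0; A9 -9->0; new result 0.
  E8: dirty yet unreached — the second evaluation never asks for it.
  F8: dirty yet unreached — the second evaluation never asks for it.
  A7: dirty yet unreached — the second evaluation never asks for it.
  B5: dirty yet unreached — the second evaluation never asks for it.
  E10: dirty yet unreached — the second evaluation never asks for it.
  F9: re-runs because D6 -9->0; new result 0.
  B8: re-runs because F9 18->0; new result 0.
  C8: re-runs because B8 18->0; new result 0.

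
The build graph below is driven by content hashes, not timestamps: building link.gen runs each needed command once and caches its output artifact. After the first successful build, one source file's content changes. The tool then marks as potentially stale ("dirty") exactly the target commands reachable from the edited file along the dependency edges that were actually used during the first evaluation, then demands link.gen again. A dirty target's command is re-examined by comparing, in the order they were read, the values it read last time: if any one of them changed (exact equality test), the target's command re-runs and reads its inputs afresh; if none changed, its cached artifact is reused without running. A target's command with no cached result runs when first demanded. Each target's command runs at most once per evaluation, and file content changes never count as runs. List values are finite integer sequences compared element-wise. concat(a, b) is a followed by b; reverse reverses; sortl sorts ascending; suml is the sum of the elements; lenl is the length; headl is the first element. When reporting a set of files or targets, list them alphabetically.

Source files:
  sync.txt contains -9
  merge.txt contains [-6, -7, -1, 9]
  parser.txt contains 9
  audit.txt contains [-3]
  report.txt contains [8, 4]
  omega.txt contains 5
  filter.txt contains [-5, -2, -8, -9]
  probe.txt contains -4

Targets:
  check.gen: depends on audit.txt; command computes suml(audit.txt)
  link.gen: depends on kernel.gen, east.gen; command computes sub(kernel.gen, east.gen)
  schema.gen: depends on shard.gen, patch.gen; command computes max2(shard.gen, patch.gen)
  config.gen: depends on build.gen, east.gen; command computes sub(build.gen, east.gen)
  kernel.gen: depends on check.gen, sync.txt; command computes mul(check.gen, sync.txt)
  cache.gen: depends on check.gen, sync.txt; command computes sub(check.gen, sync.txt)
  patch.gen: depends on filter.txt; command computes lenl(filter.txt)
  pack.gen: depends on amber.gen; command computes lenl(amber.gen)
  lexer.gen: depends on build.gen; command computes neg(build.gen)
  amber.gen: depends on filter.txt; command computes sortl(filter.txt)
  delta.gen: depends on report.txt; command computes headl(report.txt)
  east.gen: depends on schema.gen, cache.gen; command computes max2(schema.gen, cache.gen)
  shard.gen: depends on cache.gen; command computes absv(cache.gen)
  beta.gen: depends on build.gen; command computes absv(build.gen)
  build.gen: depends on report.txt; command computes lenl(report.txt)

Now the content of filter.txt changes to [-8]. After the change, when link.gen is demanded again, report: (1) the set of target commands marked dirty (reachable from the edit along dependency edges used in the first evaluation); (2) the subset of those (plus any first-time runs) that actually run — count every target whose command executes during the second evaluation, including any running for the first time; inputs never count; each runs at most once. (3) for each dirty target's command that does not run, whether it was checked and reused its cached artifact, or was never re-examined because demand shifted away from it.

Dirty set: east.gen, link.gen, patch.gen, schema.gen.
Run set: patch.gen, schema.gen (2 run).
Re-examined without running (cache reused): east.gen, link.gen.
The important point: schema.gen recomputes to an identical value, and the output ends up unchanged.

Initial pass — values computed on the first demand:
  check.gen = suml([-3]) = -3
  cache.gen = sub(-3, -9) = 6
  kernel.gen = mul(-3, -9) = 27
  patch.gen = lenl([-5, -2, -8, -9]) = 4
  shard.gen = absv(6) = 6
  schema.gen = max2(6, 4) = 6
  east.gen = max2(6, 6) = 6
  link.gen = sub(27, 6) = 21

Second demand — change propagation:
  patch.gen: re-runs because filter.txt [-5, -2, -8, -9]->[-8]; new result 1.
  schema.gen: re-runs because patch.gen 4->1; new result 6 (unchanged).
  east.gen: re-examined; everything it read last time is the same (schema.gen unchanged, cache.gen unchanged) — cache 6 kept, no run.
  link.gen: re-examined; everything it read last time is the same (kernel.gen unchanged, east.gen unchanged) — cache 21 kept, no run.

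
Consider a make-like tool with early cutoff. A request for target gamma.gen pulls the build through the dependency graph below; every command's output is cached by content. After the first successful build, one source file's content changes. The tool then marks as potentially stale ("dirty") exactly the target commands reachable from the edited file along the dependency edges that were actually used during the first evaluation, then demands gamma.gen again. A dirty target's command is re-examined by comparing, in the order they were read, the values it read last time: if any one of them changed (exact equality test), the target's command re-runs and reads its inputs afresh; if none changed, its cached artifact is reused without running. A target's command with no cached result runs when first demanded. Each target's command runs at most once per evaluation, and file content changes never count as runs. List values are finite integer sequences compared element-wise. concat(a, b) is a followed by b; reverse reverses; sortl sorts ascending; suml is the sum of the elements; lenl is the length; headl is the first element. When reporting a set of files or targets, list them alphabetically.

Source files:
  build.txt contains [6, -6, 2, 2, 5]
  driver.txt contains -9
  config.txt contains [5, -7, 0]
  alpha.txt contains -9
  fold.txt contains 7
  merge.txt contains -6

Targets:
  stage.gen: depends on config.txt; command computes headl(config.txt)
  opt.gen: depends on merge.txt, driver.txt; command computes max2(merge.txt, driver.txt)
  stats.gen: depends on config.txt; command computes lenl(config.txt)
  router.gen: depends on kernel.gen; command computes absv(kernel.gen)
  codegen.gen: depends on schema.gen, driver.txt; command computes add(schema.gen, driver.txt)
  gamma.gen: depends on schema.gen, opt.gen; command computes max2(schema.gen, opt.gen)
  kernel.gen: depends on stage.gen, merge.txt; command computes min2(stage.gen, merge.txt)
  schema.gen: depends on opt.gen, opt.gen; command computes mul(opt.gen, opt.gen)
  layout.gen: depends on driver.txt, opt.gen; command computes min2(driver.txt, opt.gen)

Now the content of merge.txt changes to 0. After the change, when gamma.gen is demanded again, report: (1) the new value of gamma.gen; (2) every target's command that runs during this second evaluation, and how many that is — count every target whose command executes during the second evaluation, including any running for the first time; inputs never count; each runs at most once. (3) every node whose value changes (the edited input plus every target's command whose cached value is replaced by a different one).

First demand of the output computes:
  opt.gen = max2(-6, -9) = -6
  schema.gen = mul(-6, -6) = 36
  gamma.gen = max2(36, -6) = 36

After the edit, cleaning proceeds:
  opt.gen: a read changed (merge.txt -6->0) — executes, giving 0.
  schema.gen: a read changed (opt.gen -6->0; opt.gen -6->0) — executes, giving 0.
  gamma.gen: a read changed (schema.gen 36->0; opt.gen -6->0) — executes, giving 0.

Demanding gamma.gen again yields 0.
3 target commands run: gamma.gen, opt.gen, schema.gen.
The nodes whose values change: gamma.gen, merge.txt, opt.gen, schema.gen.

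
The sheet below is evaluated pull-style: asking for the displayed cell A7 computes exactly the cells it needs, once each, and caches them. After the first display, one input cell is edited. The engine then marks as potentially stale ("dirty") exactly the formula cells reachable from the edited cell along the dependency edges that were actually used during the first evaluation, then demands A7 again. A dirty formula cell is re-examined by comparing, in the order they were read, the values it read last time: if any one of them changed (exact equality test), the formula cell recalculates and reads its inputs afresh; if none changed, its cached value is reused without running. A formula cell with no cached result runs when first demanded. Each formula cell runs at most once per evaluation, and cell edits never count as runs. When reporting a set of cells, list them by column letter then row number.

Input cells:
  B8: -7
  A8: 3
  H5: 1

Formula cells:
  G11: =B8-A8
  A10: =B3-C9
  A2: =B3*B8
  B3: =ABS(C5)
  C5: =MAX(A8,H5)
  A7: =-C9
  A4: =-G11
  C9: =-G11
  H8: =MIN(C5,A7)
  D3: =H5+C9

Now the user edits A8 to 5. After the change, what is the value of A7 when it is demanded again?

First demand of the output computes:
  G11 = -7 - 3 = -10
  C9 = -(-10) = 10
  A7 = -(10) = -10

After the edit, cleaning proceeds:
  G11: a read changed (A8 3->5) — executes, giving -12.
  C9: a read changed (G11 -10->-12) — executes, giving 12.
  A7: a read changed (C9 10->12) — executes, giving -12.

Demanding A7 again yields -12.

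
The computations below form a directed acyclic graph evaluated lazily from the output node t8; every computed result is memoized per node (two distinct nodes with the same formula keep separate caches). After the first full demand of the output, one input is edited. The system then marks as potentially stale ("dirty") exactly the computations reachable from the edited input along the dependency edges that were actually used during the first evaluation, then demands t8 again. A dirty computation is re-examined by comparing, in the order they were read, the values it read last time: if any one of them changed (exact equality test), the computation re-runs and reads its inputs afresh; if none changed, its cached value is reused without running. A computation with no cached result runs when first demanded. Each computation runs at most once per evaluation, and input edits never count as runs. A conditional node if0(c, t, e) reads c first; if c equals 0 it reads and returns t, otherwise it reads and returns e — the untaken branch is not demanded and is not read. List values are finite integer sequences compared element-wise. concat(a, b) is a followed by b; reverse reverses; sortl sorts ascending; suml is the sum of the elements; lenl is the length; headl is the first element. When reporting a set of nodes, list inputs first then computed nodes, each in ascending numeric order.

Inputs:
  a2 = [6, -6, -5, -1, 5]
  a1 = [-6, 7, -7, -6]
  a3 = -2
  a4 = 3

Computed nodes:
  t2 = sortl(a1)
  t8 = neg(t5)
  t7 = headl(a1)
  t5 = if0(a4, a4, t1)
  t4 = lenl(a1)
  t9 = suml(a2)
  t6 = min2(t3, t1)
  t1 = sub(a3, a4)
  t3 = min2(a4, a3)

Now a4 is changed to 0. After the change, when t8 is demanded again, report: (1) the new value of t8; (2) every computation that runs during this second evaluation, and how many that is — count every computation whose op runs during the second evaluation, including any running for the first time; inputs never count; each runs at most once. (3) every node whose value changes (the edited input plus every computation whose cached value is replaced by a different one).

Demanding t8 again yields 0.
2 computations run: t5, t8.
The nodes whose values change: a4, t5, t8.
Note the branch switch — demand abandons t1, which is never re-examined.

First demand of the output computes:
  t1 = sub(-2, 3) = -5
  t5 = if0(a4=3 -> else branch t1) = -5
  t8 = neg(-5) = 5

After the edit, cleaning proceeds:
  t1: stays stale; no demand reaches it after the flip.
  t5: a read changed (a4 3->0) — executes, giving 0.
  t8: a read changed (t5 -5->0) — executes, giving 0.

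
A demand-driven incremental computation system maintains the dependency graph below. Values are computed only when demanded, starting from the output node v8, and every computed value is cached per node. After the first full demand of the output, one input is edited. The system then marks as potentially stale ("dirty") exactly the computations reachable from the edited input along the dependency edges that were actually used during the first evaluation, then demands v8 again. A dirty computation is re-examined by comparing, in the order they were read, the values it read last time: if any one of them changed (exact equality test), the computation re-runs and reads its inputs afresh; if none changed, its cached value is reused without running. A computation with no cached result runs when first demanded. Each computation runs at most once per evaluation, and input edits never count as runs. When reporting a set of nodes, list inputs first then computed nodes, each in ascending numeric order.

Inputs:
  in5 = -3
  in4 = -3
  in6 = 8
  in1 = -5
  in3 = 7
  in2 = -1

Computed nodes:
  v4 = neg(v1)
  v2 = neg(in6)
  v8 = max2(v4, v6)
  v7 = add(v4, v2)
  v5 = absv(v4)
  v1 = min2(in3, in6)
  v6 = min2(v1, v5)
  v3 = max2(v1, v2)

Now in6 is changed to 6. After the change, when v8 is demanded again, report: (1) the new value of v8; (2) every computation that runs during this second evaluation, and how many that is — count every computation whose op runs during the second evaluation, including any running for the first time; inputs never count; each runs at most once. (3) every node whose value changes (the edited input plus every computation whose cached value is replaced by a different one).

First evaluation (everything demanded from the output):
  v1 = min2(7, 8) = 7
  v4 = neg(7) = -7
  v5 = absv(-7) = 7
  v6 = min2(7, 7) = 7
  v8 = max2(-7, 7) = 7

Propagation after the edit:
  v1: runs — in6 8->6; result 6.
  v4: runs — v1 7->6; result -6.
  v5: runs — v4 -7->-6; result 6.
  v6: runs — v1 7->6; v5 7->6; result 6.
  v8: runs — v4 -7->-6; v6 7->6; result 6.

New value of v8: 6.
Computations that run: v1, v4, v5, v6, v8 — 5 in total.
Values that change: in6, v1, v4, v5, v6, v8.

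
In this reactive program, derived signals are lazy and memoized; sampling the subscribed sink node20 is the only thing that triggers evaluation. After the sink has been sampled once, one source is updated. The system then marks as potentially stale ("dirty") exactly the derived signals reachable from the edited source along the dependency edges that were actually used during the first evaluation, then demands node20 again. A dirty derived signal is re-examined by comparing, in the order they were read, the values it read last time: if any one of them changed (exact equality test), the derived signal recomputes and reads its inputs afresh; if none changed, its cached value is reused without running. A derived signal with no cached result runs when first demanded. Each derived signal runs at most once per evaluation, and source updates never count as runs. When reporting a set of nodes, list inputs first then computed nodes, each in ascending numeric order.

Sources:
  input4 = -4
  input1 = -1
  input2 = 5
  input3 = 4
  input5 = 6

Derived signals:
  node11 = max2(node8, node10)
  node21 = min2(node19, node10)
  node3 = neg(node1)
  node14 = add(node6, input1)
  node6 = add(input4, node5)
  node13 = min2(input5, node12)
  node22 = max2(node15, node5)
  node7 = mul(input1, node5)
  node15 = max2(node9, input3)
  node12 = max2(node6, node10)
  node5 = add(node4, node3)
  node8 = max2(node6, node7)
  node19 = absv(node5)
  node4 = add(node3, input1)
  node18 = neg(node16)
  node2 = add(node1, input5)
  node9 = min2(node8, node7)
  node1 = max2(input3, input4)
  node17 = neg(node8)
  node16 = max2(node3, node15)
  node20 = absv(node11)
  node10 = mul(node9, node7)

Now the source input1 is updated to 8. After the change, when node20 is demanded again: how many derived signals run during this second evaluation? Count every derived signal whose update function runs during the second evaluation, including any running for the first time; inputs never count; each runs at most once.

9 derived signals run: node4, node5, node6, node7, node8, node9, node10, node11, node20.

First demand of the output computes:
  node1 = max2(4, -4) = 4
  node3 = neg(4) = -4
  node4 = add(-4, -1) = -5
  node5 = add(-5, -4) = -9
  node6 = add(-4, -9) = -13
  node7 = mul(-1, -9) = 9
  node8 = max2(-13, 9) = 9
  node9 = min2(9, 9) = 9
  node10 = mul(9, 9) = 81
  node11 = max2(9, 81) = 81
  node20 = absv(81) = 81

After the edit, cleaning proceeds:
  node4: a read changed (input1 -1->8) — executes, giving 4.
  node5: a read changed (node4 -5->4) — executes, giving 0.
  node6: a read changed (node5 -9->0) — executes, giving -4.
  node7: a read changed (input1 -1->8; node5 -9->0) — executes, giving 0.
  node8: a read changed (node6 -13->-4; node7 9->0) — executes, giving 0.
  node9: a read changed (node8 9->0; node7 9->0) — executes, giving 0.
  node10: a read changed (node9 9->0; node7 9->0) — executes, giving 0.
  node11: a read changed (node8 9->0; node10 81->0) — executes, giving 0.
  node20: a read changed (node11 81->0) — executes, giving 0.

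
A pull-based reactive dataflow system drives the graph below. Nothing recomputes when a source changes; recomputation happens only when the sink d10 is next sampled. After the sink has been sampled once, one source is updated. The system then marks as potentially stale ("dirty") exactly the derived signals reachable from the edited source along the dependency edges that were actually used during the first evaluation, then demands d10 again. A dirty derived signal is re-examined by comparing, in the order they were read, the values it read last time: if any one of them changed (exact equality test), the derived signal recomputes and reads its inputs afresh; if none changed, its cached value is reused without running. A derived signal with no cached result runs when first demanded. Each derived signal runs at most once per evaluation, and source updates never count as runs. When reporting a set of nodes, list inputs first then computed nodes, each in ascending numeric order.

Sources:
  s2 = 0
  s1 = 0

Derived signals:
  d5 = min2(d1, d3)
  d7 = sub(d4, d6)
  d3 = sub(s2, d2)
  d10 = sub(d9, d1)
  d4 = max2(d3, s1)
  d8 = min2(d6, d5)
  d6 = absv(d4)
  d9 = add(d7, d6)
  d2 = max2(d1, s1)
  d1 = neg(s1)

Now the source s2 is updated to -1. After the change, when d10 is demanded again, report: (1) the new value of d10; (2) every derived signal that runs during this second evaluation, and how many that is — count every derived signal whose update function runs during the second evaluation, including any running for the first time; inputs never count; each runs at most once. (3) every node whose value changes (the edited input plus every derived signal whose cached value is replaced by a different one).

First evaluation (everything demanded from the output):
  d1 = neg(0) = 0
  d2 = max2(0, 0) = 0
  d3 = sub(0, 0) = 0
  d4 = max2(0, 0) = 0
  d6 = absv(0) = 0
  d7 = sub(0, 0) = 0
  d9 = add(0, 0) = 0
  d10 = sub(0, 0) = 0

Propagation after the edit:
  d3: runs — s2 0->-1; result -1.
  d4: runs — d3 0->-1; result 0 (same value as before).
  d6: checked — values it read are unchanged (d4 unchanged); reused cached 0 without running.
  d7: checked — values it read are unchanged (d4 unchanged, d6 unchanged); reused cached 0 without running.
  d9: checked — values it read are unchanged (d7 unchanged, d6 unchanged); reused cached 0 without running.
  d10: checked — values it read are unchanged (d9 unchanged, d1 unchanged); reused cached 0 without running.

Key observation: the change is absorbed at d4 — it re-runs but produces the same value, and the output's value is unchanged.

New value of d10: 0.
Derived signals that run: d3, d4 — 2 in total.
Values that change: s2, d3.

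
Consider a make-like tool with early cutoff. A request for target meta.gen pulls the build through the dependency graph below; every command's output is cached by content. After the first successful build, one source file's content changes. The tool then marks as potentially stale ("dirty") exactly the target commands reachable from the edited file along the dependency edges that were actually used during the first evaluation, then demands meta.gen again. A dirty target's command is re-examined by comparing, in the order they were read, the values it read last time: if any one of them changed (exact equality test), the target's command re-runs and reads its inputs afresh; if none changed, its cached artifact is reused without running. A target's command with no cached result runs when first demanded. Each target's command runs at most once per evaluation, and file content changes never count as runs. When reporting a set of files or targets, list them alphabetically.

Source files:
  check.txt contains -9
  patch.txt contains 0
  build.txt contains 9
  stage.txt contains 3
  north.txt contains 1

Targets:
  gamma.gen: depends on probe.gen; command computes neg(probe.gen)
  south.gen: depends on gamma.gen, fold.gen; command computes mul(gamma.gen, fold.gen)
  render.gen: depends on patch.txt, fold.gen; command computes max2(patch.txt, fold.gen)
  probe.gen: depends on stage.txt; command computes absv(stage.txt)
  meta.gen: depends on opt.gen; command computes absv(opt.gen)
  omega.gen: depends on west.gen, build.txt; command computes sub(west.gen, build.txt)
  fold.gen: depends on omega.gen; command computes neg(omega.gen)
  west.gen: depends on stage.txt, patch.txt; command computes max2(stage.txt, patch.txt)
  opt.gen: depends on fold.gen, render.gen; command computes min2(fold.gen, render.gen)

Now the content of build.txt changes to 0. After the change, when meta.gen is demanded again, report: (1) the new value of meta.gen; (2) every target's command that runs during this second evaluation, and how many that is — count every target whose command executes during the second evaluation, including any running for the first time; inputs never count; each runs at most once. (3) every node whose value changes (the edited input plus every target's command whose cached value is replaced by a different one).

First demand of the output computes:
  west.gen = max2(3, 0) = 3
  omega.gen = sub(3, 9) = -6
  fold.gen = neg(-6) = 6
  render.gen = max2(0, 6) = 6
  opt.gen = min2(6, 6) = 6
  meta.gen = absv(6) = 6

After the edit, cleaning proceeds:
  omega.gen: a read changed (build.txt 9->0) — executes, giving 3.
  fold.gen: a read changed (omega.gen -6->3) — executes, giving -3.
  render.gen: a read changed (fold.gen 6->-3) — executes, giving 0.
  opt.gen: a read changed (fold.gen 6->-3; render.gen 6->0) — executes, giving -3.
  meta.gen: a read changed (opt.gen 6->-3) — executes, giving 3.

Demanding meta.gen again yields 3.
5 target commands run: fold.gen, meta.gen, omega.gen, opt.gen, render.gen.
The nodes whose values change: build.txt, fold.gen, meta.gen, omega.gen, opt.gen, render.gen.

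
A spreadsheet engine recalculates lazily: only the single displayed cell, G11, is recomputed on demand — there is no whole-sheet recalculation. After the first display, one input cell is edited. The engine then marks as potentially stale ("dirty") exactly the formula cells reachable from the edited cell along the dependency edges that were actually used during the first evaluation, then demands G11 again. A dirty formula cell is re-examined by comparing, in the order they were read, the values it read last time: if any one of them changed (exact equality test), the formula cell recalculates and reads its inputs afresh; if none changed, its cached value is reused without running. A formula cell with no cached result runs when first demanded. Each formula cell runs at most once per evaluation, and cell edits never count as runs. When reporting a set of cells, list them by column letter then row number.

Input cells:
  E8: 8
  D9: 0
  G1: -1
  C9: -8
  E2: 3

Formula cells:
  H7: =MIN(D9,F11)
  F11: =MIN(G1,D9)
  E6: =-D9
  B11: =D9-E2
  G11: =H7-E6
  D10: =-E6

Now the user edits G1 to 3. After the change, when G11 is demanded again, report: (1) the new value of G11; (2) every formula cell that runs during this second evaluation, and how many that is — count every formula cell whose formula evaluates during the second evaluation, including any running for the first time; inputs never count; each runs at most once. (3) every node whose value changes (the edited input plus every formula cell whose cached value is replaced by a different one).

New value of G11: 0.
Formula cells that run: F11, G11, H7 — 3 in total.
Values that change: F11, G1, G11, H7.

First evaluation (everything demanded from the output):
  E6 = -(0) = 0
  F11 = MIN(-1, 0) = -1
  H7 = MIN(0, -1) = -1
  G11 = -1 - 0 = -1

Propagation after the edit:
  F11: runs — G1 -1->3; result 0.
  H7: runs — F11 -1->0; result 0.
  G11: runs — H7 -1->0; result 0.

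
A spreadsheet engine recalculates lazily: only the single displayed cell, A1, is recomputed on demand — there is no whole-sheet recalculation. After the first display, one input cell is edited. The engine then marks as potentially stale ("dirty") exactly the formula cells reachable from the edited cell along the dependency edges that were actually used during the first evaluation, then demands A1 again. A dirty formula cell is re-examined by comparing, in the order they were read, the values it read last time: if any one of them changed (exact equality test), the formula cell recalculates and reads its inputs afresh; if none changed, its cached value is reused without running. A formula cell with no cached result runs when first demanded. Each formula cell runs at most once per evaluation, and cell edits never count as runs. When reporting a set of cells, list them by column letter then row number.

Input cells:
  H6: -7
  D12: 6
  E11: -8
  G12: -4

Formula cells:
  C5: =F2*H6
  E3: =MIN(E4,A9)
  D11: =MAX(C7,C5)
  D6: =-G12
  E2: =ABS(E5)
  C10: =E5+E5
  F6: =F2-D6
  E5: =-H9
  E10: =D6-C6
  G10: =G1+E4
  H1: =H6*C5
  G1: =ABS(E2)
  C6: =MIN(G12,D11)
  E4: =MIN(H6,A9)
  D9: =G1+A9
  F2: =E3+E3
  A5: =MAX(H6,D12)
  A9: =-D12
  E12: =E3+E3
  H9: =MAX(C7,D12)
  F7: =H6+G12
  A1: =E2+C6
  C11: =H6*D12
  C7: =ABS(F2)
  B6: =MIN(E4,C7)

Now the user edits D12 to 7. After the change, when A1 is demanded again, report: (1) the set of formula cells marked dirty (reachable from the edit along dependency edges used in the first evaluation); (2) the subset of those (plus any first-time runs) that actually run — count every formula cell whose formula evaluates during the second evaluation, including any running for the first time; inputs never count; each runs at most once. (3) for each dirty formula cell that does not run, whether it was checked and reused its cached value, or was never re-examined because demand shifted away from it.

First evaluation (everything demanded from the output):
  A9 = -(6) = -6
  E4 = MIN(-7, -6) = -7
  E3 = MIN(-7, -6) = -7
  F2 = -7 + -7 = -14
  C5 = -14 * -7 = 98
  C7 = ABS(-14) = 14
  D11 = MAX(14, 98) = 98
  C6 = MIN(-4, 98) = -4
  H9 = MAX(14, 6) = 14
  E5 = -(14) = -14
  E2 = ABS(-14) = 14
  A1 = 14 + -4 = 10

Propagation after the edit:
  A9: runs — D12 6->7; result -7.
  E4: runs — A9 -6->-7; result -7 (same value as before).
  E3: runs — A9 -6->-7; result -7 (same value as before).
  F2: checked — values it read are unchanged (E3 unchanged, E3 unchanged); reused cached -14 without running.
  C5: checked — values it read are unchanged (F2 unchanged, H6 unchanged); reused cached 98 without running.
  C7: checked — values it read are unchanged (F2 unchanged); reused cached 14 without running.
  D11: checked — values it read are unchanged (C7 unchanged, C5 unchanged); reused cached 98 without running.
  C6: checked — values it read are unchanged (G12 unchanged, D11 unchanged); reused cached -4 without running.
  H9: runs — D12 6->7; result 14 (same value as before).
  E5: checked — values it read are unchanged (H9 unchanged); reused cached -14 without running.
  E2: checked — values it read are unchanged (E5 unchanged); reused cached 14 without running.
  A1: checked — values it read are unchanged (E2 unchanged, C6 unchanged); reused cached 10 without running.

Key observation: the cutoff stops propagation at F2 — its inputs' values are unchanged, so it reuses its cache.

Marked dirty: A1, A9, C5, C6, C7, D11, E2, E3, E4, E5, F2, H9.
Formula cells that run: A9, E3, E4, H9 — 4 in total.
Checked but reused from cache: A1, C5, C6, C7, D11, E2, E5, F2.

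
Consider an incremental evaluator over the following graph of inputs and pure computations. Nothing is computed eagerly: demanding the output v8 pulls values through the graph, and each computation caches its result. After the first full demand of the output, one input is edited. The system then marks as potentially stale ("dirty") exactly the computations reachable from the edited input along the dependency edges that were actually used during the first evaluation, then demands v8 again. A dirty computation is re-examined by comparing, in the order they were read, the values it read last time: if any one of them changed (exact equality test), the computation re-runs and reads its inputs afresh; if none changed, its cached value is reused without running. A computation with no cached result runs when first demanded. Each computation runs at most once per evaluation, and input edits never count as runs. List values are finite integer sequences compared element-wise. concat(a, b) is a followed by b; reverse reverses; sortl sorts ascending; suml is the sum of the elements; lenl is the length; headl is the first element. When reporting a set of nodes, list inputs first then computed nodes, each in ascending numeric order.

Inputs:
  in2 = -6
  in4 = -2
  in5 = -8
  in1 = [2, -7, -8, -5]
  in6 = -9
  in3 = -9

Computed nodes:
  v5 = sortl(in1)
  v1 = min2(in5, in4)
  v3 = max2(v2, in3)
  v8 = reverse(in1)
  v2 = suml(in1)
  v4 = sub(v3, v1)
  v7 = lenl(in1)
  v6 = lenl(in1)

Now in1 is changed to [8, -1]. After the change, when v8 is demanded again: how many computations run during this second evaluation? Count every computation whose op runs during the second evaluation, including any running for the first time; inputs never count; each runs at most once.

Run set: v8 (1 run).

Initial pass — values computed on the first demand:
  v8 = reverse([2, -7, -8, -5]) = [-5, -8, -7, 2]

Second demand — change propagation:
  v8: re-runs because in1 [2, -7, -8, -5]->[8, -1]; new result [-1, 8].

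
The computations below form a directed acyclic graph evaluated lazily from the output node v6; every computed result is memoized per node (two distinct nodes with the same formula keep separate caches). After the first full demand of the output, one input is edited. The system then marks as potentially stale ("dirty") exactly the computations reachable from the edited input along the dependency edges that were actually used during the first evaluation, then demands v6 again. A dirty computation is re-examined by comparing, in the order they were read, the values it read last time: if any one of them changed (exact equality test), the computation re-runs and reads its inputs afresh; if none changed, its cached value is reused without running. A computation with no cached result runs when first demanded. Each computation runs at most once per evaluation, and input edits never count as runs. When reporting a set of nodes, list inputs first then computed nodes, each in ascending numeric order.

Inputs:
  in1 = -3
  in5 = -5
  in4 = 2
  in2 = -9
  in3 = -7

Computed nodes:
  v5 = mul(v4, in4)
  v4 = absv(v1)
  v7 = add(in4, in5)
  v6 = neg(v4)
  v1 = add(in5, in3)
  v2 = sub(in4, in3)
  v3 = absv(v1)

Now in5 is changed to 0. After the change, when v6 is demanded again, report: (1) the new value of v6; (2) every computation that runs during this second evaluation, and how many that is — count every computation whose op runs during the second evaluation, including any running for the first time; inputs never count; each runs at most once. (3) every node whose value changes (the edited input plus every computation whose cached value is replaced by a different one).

First demand of the output computes:
  v1 = add(-5, -7) = -12
  v4 = absv(-12) = 12
  v6 = neg(12) = -12

After the edit, cleaning proceeds:
  v1: a read changed (in5 -5->0) — executes, giving -7.
  v4: a read changed (v1 -12->-7) — executes, giving 7.
  v6: a read changed (v4 12->7) — executes, giving -7.

Demanding v6 again yields -7.
3 computations run: v1, v4, v6.
The nodes whose values change: in5, v1, v4, v6.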